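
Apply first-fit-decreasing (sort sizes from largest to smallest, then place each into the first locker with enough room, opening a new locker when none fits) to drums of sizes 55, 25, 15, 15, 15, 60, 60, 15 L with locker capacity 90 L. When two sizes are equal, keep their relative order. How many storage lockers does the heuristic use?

Sorted descending: 60, 60, 55, 25, 15, 15, 15, 15.
  60 → locker 1 (new)  [load 60/90]
  60 → locker 2 (new)  [load 60/90]
  55 → locker 3 (new)  [load 55/90]
  25 → locker 1  [load 85/90]
  15 → locker 2  [load 75/90]
  15 → locker 2  [load 90/90]
  15 → locker 3  [load 70/90]
  15 → locker 3  [load 85/90]
3 storage lockers opened.

3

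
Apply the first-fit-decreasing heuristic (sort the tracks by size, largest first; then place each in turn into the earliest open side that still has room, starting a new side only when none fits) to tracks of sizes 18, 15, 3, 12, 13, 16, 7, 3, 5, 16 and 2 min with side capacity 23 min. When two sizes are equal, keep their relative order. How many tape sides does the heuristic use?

6

Sorted descending: 18, 16, 16, 15, 13, 12, 7, 5, 3, 3, 2.
  18 → side 1 (new)  [load 18/23]
  16 → side 2 (new)  [load 16/23]
  16 → side 3 (new)  [load 16/23]
  15 → side 4 (new)  [load 15/23]
  13 → side 5 (new)  [load 13/23]
  12 → side 6 (new)  [load 12/23]
  7 → side 2  [load 23/23]
  5 → side 1  [load 23/23]
  3 → side 3  [load 19/23]
  3 → side 3  [load 22/23]
  2 → side 4  [load 17/23]
6 tape sides opened.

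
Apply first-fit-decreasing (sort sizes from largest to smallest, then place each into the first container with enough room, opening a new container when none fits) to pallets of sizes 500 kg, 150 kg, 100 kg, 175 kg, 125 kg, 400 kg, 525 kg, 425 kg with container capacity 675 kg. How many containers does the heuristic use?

4

Sorted descending: 525, 500, 425, 400, 175, 150, 125, 100.
  525 → container 1 (new)  [load 525/675]
  500 → container 2 (new)  [load 500/675]
  425 → container 3 (new)  [load 425/675]
  400 → container 4 (new)  [load 400/675]
  175 → container 2  [load 675/675]
  150 → container 1  [load 675/675]
  125 → container 3  [load 550/675]
  100 → container 3  [load 650/675]
4 containers opened.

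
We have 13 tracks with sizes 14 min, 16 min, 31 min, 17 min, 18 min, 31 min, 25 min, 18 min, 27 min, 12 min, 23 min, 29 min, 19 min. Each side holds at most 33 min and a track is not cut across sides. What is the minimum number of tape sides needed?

Total = 31 + 31 + 29 + 27 + 25 + 23 + 19 + 18 + 18 + 17 + 16 + 14 + 12 = 280 min.
Lower bound: ⌈280/33⌉ = 9 tape sides.
Also, 10 tracks each exceed 33/2 min, and no two of those can share a side, so at least 10 tape sides are needed.
A packing using 10 tape sides:
  side 1: 31 = 31
  side 2: 31 = 31
  side 3: 29 = 29
  side 4: 27 = 27
  side 5: 25 = 25
  side 6: 23 = 23
  side 7: 19 + 14 = 33
  side 8: 18 + 12 = 30
  side 9: 18 = 18
  side 10: 17 + 16 = 33
This matches the lower bound, so 10 is optimal.

10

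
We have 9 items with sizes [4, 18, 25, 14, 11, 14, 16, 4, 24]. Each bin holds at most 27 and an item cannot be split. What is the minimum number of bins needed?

Total = 25 + 24 + 18 + 16 + 14 + 14 + 11 + 4 + 4 = 130.
Lower bound: ⌈130/27⌉ = 5 bins.
Also, 6 items each exceed 27/2, and no two of those can share a bin, so at least 6 bins are needed.
A packing using 6 bins:
  bin 1: 25 = 25
  bin 2: 24 = 24
  bin 3: 18 + 4 + 4 = 26
  bin 4: 16 + 11 = 27
  bin 5: 14 = 14
  bin 6: 14 = 14
This matches the lower bound, so 6 is optimal.

6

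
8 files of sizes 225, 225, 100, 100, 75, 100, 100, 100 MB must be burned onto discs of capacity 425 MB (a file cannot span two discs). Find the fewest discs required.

3

Total = 225 + 225 + 100 + 100 + 100 + 100 + 100 + 75 = 1025 MB.
Lower bound: ⌈1025/425⌉ = 3 discs.
A packing using 3 discs:
  disc 1: 225 + 100 + 100 = 425
  disc 2: 225 + 100 + 100 = 425
  disc 3: 100 + 75 = 175
This matches the lower bound, so 3 is optimal.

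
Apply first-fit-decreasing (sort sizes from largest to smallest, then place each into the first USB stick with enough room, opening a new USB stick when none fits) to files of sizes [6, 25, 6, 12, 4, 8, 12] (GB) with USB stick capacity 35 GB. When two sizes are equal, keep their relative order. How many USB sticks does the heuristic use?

Sorted descending: 25, 12, 12, 8, 6, 6, 4.
  25 → USB stick 1 (new)  [load 25/35]
  12 → USB stick 2 (new)  [load 12/35]
  12 → USB stick 2  [load 24/35]
  8 → USB stick 1  [load 33/35]
  6 → USB stick 2  [load 30/35]
  6 → USB stick 3 (new)  [load 6/35]
  4 → USB stick 2  [load 34/35]
3 USB sticks opened.

3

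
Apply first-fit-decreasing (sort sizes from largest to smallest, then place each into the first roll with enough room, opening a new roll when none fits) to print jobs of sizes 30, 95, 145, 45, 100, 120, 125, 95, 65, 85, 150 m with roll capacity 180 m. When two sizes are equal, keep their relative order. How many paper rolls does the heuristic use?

Sorted descending: 150, 145, 125, 120, 100, 95, 95, 85, 65, 45, 30.
  150 → roll 1 (new)  [load 150/180]
  145 → roll 2 (new)  [load 145/180]
  125 → roll 3 (new)  [load 125/180]
  120 → roll 4 (new)  [load 120/180]
  100 → roll 5 (new)  [load 100/180]
  95 → roll 6 (new)  [load 95/180]
  95 → roll 7 (new)  [load 95/180]
  85 → roll 6  [load 180/180]
  65 → roll 5  [load 165/180]
  45 → roll 3  [load 170/180]
  30 → roll 1  [load 180/180]
7 paper rolls opened.

7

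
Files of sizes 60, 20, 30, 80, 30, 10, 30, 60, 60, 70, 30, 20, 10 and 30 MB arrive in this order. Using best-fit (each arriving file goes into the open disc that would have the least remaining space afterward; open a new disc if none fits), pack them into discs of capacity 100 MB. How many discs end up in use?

  60 → disc 1 (new)  [load 60/100]
  20 → disc 1  [load 80/100]
  30 → disc 2 (new)  [load 30/100]
  80 → disc 3 (new)  [load 80/100]
  30 → disc 2  [load 60/100]
  10 → disc 1  [load 90/100]
  30 → disc 2  [load 90/100]
  60 → disc 4 (new)  [load 60/100]
  60 → disc 5 (new)  [load 60/100]
  70 → disc 6 (new)  [load 70/100]
  30 → disc 6  [load 100/100]
  20 → disc 3  [load 100/100]
  10 → disc 1  [load 100/100]
  30 → disc 4  [load 90/100]
6 discs opened.

6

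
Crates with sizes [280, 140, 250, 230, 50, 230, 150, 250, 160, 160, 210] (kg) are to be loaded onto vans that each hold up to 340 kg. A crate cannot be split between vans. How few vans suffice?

Total = 280 + 250 + 250 + 230 + 230 + 210 + 160 + 160 + 150 + 140 + 50 = 2110 kg.
Lower bound: ⌈2110/340⌉ = 7 vans.
A packing using 8 vans:
  van 1: 280 + 50 = 330
  van 2: 250 = 250
  van 3: 250 = 250
  van 4: 230 = 230
  van 5: 230 = 230
  van 6: 210 = 210
  van 7: 160 + 160 = 320
  van 8: 150 + 140 = 290
No arrangement into 7 vans stays within capacity, so 8 is optimal.

8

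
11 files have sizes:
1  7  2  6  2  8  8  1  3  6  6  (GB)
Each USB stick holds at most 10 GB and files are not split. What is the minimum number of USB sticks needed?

Total = 8 + 8 + 7 + 6 + 6 + 6 + 3 + 2 + 2 + 1 + 1 = 50 GB.
Lower bound: ⌈50/10⌉ = 5 USB sticks.
Also, 6 files each exceed 5 GB, and no two of those can share a USB stick, so at least 6 USB sticks are needed.
A packing using 6 USB sticks:
  USB stick 1: 8 + 2 = 10
  USB stick 2: 8 + 2 = 10
  USB stick 3: 7 + 3 = 10
  USB stick 4: 6 + 1 + 1 = 8
  USB stick 5: 6 = 6
  USB stick 6: 6 = 6
This matches the lower bound, so 6 is optimal.

6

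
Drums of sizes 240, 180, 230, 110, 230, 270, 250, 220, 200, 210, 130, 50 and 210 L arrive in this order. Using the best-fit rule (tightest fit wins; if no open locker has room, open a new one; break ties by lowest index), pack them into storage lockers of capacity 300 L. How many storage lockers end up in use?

11

  240 → locker 1 (new)  [load 240/300]
  180 → locker 2 (new)  [load 180/300]
  230 → locker 3 (new)  [load 230/300]
  110 → locker 2  [load 290/300]
  230 → locker 4 (new)  [load 230/300]
  270 → locker 5 (new)  [load 270/300]
  250 → locker 6 (new)  [load 250/300]
  220 → locker 7 (new)  [load 220/300]
  200 → locker 8 (new)  [load 200/300]
  210 → locker 9 (new)  [load 210/300]
  130 → locker 10 (new)  [load 130/300]
  50 → locker 6  [load 300/300]
  210 → locker 11 (new)  [load 210/300]
11 storage lockers opened.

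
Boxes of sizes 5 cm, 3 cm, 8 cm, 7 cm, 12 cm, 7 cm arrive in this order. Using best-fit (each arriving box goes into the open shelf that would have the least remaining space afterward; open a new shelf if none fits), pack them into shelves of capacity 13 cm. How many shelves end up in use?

  5 → shelf 1 (new)  [load 5/13]
  3 → shelf 1  [load 8/13]
  8 → shelf 2 (new)  [load 8/13]
  7 → shelf 3 (new)  [load 7/13]
  12 → shelf 4 (new)  [load 12/13]
  7 → shelf 5 (new)  [load 7/13]
5 shelves opened.

5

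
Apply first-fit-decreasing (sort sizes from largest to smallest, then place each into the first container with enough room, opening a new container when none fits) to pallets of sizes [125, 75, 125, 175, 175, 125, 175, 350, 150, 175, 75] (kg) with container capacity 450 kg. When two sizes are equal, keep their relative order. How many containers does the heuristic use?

5

Sorted descending: 350, 175, 175, 175, 175, 150, 125, 125, 125, 75, 75.
  350 → container 1 (new)  [load 350/450]
  175 → container 2 (new)  [load 175/450]
  175 → container 2  [load 350/450]
  175 → container 3 (new)  [load 175/450]
  175 → container 3  [load 350/450]
  150 → container 4 (new)  [load 150/450]
  125 → container 4  [load 275/450]
  125 → container 4  [load 400/450]
  125 → container 5 (new)  [load 125/450]
  75 → container 1  [load 425/450]
  75 → container 2  [load 425/450]
5 containers opened.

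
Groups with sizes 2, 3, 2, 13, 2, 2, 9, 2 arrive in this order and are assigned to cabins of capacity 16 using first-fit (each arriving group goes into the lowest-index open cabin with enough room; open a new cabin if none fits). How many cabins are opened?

3

  2 → cabin 1 (new)  [load 2/16]
  3 → cabin 1  [load 5/16]
  2 → cabin 1  [load 7/16]
  13 → cabin 2 (new)  [load 13/16]
  2 → cabin 1  [load 9/16]
  2 → cabin 1  [load 11/16]
  9 → cabin 3 (new)  [load 9/16]
  2 → cabin 1  [load 13/16]
3 cabins opened.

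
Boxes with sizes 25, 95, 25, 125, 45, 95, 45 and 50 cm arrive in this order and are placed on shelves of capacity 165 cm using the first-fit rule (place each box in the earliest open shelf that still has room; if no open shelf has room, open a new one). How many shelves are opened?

4

  25 → shelf 1 (new)  [load 25/165]
  95 → shelf 1  [load 120/165]
  25 → shelf 1  [load 145/165]
  125 → shelf 2 (new)  [load 125/165]
  45 → shelf 3 (new)  [load 45/165]
  95 → shelf 3  [load 140/165]
  45 → shelf 4 (new)  [load 45/165]
  50 → shelf 4  [load 95/165]
4 shelves opened.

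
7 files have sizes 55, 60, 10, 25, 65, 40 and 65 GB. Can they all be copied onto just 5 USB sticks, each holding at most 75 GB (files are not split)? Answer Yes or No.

A valid assignment using 5 USB sticks:
  USB stick 1: 65 + 10 = 75
  USB stick 2: 65 = 65
  USB stick 3: 60 = 60
  USB stick 4: 55 = 55
  USB stick 5: 40 + 25 = 65
Every load is within 75 GB, so 5 USB sticks suffice.

Yes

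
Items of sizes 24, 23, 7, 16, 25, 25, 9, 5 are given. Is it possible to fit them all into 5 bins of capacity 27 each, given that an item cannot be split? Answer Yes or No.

No

Total = 134; ⌈134/27⌉ = 5.
The bound of 5 does not rule out 5, but exhaustive search shows no assignment into 5 bins of capacity 27 exists — the minimum is 6.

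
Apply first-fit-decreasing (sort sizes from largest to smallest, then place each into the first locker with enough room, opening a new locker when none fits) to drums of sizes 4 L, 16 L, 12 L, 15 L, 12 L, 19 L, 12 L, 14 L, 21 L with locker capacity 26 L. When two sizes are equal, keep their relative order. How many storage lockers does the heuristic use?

6

Sorted descending: 21, 19, 16, 15, 14, 12, 12, 12, 4.
  21 → locker 1 (new)  [load 21/26]
  19 → locker 2 (new)  [load 19/26]
  16 → locker 3 (new)  [load 16/26]
  15 → locker 4 (new)  [load 15/26]
  14 → locker 5 (new)  [load 14/26]
  12 → locker 5  [load 26/26]
  12 → locker 6 (new)  [load 12/26]
  12 → locker 6  [load 24/26]
  4 → locker 1  [load 25/26]
6 storage lockers opened.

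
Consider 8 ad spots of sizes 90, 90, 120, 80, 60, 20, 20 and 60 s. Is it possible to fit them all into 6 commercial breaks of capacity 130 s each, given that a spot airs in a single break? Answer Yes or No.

A valid assignment using 5 commercial breaks:
  break 1: 120 = 120
  break 2: 90 + 20 + 20 = 130
  break 3: 90 = 90
  break 4: 80 = 80
  break 5: 60 + 60 = 120
That uses only 5 ≤ 6, so 6 commercial breaks are enough.

Yes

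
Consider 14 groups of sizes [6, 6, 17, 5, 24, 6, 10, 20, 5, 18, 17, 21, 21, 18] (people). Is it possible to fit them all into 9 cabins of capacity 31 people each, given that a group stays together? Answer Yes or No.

Yes

A valid assignment using 8 cabins:
  cabin 1: 24 + 6 = 30
  cabin 2: 21 + 10 = 31
  cabin 3: 21 + 6 = 27
  cabin 4: 20 + 6 + 5 = 31
  cabin 5: 18 + 5 = 23
  cabin 6: 18 = 18
  cabin 7: 17 = 17
  cabin 8: 17 = 17
That uses only 8 ≤ 9, so 9 cabins are enough.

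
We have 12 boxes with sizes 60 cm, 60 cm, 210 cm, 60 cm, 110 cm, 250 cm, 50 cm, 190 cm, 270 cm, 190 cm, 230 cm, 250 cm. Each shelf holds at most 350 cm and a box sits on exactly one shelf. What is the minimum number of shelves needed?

7

Total = 270 + 250 + 250 + 230 + 210 + 190 + 190 + 110 + 60 + 60 + 60 + 50 = 1930 cm.
Lower bound: ⌈1930/350⌉ = 6 shelves.
Also, 7 boxes each exceed 175 cm, and no two of those can share a shelf, so at least 7 shelves are needed.
A packing using 7 shelves:
  shelf 1: 270 + 60 = 330
  shelf 2: 250 + 60 = 310
  shelf 3: 250 + 60 = 310
  shelf 4: 230 + 110 = 340
  shelf 5: 210 + 50 = 260
  shelf 6: 190 = 190
  shelf 7: 190 = 190
This matches the lower bound, so 7 is optimal.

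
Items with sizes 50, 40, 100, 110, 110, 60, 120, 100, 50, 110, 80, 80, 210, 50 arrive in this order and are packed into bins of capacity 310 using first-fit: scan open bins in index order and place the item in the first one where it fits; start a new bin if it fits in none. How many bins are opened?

  50 → bin 1 (new)  [load 50/310]
  40 → bin 1  [load 90/310]
  100 → bin 1  [load 190/310]
  110 → bin 1  [load 300/310]
  110 → bin 2 (new)  [load 110/310]
  60 → bin 2  [load 170/310]
  120 → bin 2  [load 290/310]
  100 → bin 3 (new)  [load 100/310]
  50 → bin 3  [load 150/310]
  110 → bin 3  [load 260/310]
  80 → bin 4 (new)  [load 80/310]
  80 → bin 4  [load 160/310]
  210 → bin 5 (new)  [load 210/310]
  50 → bin 3  [load 310/310]
5 bins opened.

5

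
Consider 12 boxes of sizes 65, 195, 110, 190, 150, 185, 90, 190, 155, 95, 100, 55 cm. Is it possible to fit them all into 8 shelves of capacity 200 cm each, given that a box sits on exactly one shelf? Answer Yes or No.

No

Total = 1580 cm; ⌈1580/200⌉ = 8.
The bound of 8 does not rule out 8, but exhaustive search shows no assignment into 8 shelves of capacity 200 cm exists — the minimum is 9.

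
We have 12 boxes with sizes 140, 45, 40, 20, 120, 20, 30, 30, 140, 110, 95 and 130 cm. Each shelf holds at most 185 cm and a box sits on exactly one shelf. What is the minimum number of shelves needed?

Total = 140 + 140 + 130 + 120 + 110 + 95 + 45 + 40 + 30 + 30 + 20 + 20 = 920 cm.
Lower bound: ⌈920/185⌉ = 5 shelves.
Also, 6 boxes each exceed 185/2 cm, and no two of those can share a shelf, so at least 6 shelves are needed.
A packing using 6 shelves:
  shelf 1: 140 + 45 = 185
  shelf 2: 140 + 40 = 180
  shelf 3: 130 + 30 + 20 = 180
  shelf 4: 120 + 30 + 20 = 170
  shelf 5: 110 = 110
  shelf 6: 95 = 95
This matches the lower bound, so 6 is optimal.

6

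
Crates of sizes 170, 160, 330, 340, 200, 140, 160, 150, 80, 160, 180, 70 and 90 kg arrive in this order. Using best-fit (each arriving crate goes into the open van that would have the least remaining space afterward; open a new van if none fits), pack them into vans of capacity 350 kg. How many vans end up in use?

7

  170 → van 1 (new)  [load 170/350]
  160 → van 1  [load 330/350]
  330 → van 2 (new)  [load 330/350]
  340 → van 3 (new)  [load 340/350]
  200 → van 4 (new)  [load 200/350]
  140 → van 4  [load 340/350]
  160 → van 5 (new)  [load 160/350]
  150 → van 5  [load 310/350]
  80 → van 6 (new)  [load 80/350]
  160 → van 6  [load 240/350]
  180 → van 7 (new)  [load 180/350]
  70 → van 6  [load 310/350]
  90 → van 7  [load 270/350]
7 vans opened.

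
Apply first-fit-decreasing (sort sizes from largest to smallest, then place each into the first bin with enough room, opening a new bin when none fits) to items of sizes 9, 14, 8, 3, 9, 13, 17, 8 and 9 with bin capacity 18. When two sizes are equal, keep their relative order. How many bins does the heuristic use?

6

Sorted descending: 17, 14, 13, 9, 9, 9, 8, 8, 3.
  17 → bin 1 (new)  [load 17/18]
  14 → bin 2 (new)  [load 14/18]
  13 → bin 3 (new)  [load 13/18]
  9 → bin 4 (new)  [load 9/18]
  9 → bin 4  [load 18/18]
  9 → bin 5 (new)  [load 9/18]
  8 → bin 5  [load 17/18]
  8 → bin 6 (new)  [load 8/18]
  3 → bin 2  [load 17/18]
6 bins opened.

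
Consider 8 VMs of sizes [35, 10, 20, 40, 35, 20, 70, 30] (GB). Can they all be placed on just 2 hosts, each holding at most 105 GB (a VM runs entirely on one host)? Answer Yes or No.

Total = 260 GB; ⌈260/105⌉ = 3.
At least 3 hosts are required, but only 2 are allowed.

No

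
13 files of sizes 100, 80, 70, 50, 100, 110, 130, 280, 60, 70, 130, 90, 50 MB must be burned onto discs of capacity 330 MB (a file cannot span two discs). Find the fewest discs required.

4

Total = 280 + 130 + 130 + 110 + 100 + 100 + 90 + 80 + 70 + 70 + 60 + 50 + 50 = 1320 MB.
Lower bound: ⌈1320/330⌉ = 4 discs.
A packing using 4 discs:
  disc 1: 280 + 50 = 330
  disc 2: 130 + 130 + 70 = 330
  disc 3: 110 + 100 + 70 + 50 = 330
  disc 4: 100 + 90 + 80 + 60 = 330
This matches the lower bound, so 4 is optimal.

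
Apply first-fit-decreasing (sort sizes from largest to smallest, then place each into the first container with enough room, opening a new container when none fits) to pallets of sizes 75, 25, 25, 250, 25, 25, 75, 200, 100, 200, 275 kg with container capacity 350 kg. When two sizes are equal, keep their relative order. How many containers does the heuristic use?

4

Sorted descending: 275, 250, 200, 200, 100, 75, 75, 25, 25, 25, 25.
  275 → container 1 (new)  [load 275/350]
  250 → container 2 (new)  [load 250/350]
  200 → container 3 (new)  [load 200/350]
  200 → container 4 (new)  [load 200/350]
  100 → container 2  [load 350/350]
  75 → container 1  [load 350/350]
  75 → container 3  [load 275/350]
  25 → container 3  [load 300/350]
  25 → container 3  [load 325/350]
  25 → container 3  [load 350/350]
  25 → container 4  [load 225/350]
4 containers opened.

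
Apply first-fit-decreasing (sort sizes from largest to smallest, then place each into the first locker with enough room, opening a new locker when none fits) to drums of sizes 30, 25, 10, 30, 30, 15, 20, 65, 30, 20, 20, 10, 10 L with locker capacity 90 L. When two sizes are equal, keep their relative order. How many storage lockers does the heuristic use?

4

Sorted descending: 65, 30, 30, 30, 30, 25, 20, 20, 20, 15, 10, 10, 10.
  65 → locker 1 (new)  [load 65/90]
  30 → locker 2 (new)  [load 30/90]
  30 → locker 2  [load 60/90]
  30 → locker 2  [load 90/90]
  30 → locker 3 (new)  [load 30/90]
  25 → locker 1  [load 90/90]
  20 → locker 3  [load 50/90]
  20 → locker 3  [load 70/90]
  20 → locker 3  [load 90/90]
  15 → locker 4 (new)  [load 15/90]
  10 → locker 4  [load 25/90]
  10 → locker 4  [load 35/90]
  10 → locker 4  [load 45/90]
4 storage lockers opened.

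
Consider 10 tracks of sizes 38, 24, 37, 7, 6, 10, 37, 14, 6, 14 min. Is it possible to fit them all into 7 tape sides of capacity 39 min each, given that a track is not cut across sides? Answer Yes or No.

Yes

A valid assignment using 6 tape sides:
  side 1: 38 = 38
  side 2: 37 = 37
  side 3: 37 = 37
  side 4: 24 + 14 = 38
  side 5: 14 + 10 + 7 + 6 = 37
  side 6: 6 = 6
That uses only 6 ≤ 7, so 7 tape sides are enough.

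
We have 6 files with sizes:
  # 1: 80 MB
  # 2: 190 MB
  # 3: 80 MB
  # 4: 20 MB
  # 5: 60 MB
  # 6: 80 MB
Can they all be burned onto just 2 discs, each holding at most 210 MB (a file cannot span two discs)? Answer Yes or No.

Total = 510 MB; ⌈510/210⌉ = 3.
At least 3 discs are required, but only 2 are allowed.

No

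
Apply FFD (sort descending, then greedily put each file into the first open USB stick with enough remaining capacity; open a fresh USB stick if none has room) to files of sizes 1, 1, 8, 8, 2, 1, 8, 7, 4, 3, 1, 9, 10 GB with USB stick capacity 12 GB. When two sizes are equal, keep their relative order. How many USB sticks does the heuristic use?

Sorted descending: 10, 9, 8, 8, 8, 7, 4, 3, 2, 1, 1, 1, 1.
  10 → USB stick 1 (new)  [load 10/12]
  9 → USB stick 2 (new)  [load 9/12]
  8 → USB stick 3 (new)  [load 8/12]
  8 → USB stick 4 (new)  [load 8/12]
  8 → USB stick 5 (new)  [load 8/12]
  7 → USB stick 6 (new)  [load 7/12]
  4 → USB stick 3  [load 12/12]
  3 → USB stick 2  [load 12/12]
  2 → USB stick 1  [load 12/12]
  1 → USB stick 4  [load 9/12]
  1 → USB stick 4  [load 10/12]
  1 → USB stick 4  [load 11/12]
  1 → USB stick 4  [load 12/12]
6 USB sticks opened.

6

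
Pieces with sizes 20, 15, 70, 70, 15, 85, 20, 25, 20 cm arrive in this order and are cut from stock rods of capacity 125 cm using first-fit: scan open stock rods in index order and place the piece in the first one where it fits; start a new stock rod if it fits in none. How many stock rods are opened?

  20 → stock rod 1 (new)  [load 20/125]
  15 → stock rod 1  [load 35/125]
  70 → stock rod 1  [load 105/125]
  70 → stock rod 2 (new)  [load 70/125]
  15 → stock rod 1  [load 120/125]
  85 → stock rod 3 (new)  [load 85/125]
  20 → stock rod 2  [load 90/125]
  25 → stock rod 2  [load 115/125]
  20 → stock rod 3  [load 105/125]
3 stock rods opened.

3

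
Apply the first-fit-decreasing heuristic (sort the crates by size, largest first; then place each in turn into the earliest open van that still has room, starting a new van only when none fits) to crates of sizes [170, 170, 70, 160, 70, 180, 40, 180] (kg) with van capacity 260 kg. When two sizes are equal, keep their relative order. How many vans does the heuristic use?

Sorted descending: 180, 180, 170, 170, 160, 70, 70, 40.
  180 → van 1 (new)  [load 180/260]
  180 → van 2 (new)  [load 180/260]
  170 → van 3 (new)  [load 170/260]
  170 → van 4 (new)  [load 170/260]
  160 → van 5 (new)  [load 160/260]
  70 → van 1  [load 250/260]
  70 → van 2  [load 250/260]
  40 → van 3  [load 210/260]
5 vans opened.

5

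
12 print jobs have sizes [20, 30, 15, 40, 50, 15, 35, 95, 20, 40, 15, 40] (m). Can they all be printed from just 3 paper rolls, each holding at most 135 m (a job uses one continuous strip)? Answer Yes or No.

Total = 415 m; ⌈415/135⌉ = 4.
At least 4 paper rolls are required, but only 3 are allowed.

No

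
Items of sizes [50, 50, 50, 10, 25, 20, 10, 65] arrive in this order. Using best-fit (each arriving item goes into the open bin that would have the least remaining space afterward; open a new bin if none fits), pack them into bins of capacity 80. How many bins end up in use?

  50 → bin 1 (new)  [load 50/80]
  50 → bin 2 (new)  [load 50/80]
  50 → bin 3 (new)  [load 50/80]
  10 → bin 1  [load 60/80]
  25 → bin 2  [load 75/80]
  20 → bin 1  [load 80/80]
  10 → bin 3  [load 60/80]
  65 → bin 4 (new)  [load 65/80]
4 bins opened.

4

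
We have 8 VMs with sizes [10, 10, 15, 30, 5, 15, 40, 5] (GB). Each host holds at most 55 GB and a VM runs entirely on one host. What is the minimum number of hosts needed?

3

Total = 40 + 30 + 15 + 15 + 10 + 10 + 5 + 5 = 130 GB.
Lower bound: ⌈130/55⌉ = 3 hosts.
A packing using 3 hosts:
  host 1: 40 + 15 = 55
  host 2: 30 + 15 + 10 = 55
  host 3: 10 + 5 + 5 = 20
This matches the lower bound, so 3 is optimal.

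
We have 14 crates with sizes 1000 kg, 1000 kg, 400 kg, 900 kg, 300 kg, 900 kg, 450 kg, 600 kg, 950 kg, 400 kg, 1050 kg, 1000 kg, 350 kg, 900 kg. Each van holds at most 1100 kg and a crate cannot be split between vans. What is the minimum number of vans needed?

Total = 1050 + 1000 + 1000 + 1000 + 950 + 900 + 900 + 900 + 600 + 450 + 400 + 400 + 350 + 300 = 10200 kg.
Lower bound: ⌈10200/1100⌉ = 10 vans.
A packing using 11 vans:
  van 1: 1050 = 1050
  van 2: 1000 = 1000
  van 3: 1000 = 1000
  van 4: 1000 = 1000
  van 5: 950 = 950
  van 6: 900 = 900
  van 7: 900 = 900
  van 8: 900 = 900
  van 9: 600 + 450 = 1050
  van 10: 400 + 400 + 300 = 1100
  van 11: 350 = 350
No arrangement into 10 vans stays within capacity, so 11 is optimal.

11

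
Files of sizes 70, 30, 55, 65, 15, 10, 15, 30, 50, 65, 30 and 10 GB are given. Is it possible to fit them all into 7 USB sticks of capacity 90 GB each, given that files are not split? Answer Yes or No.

Yes

A valid assignment using 6 USB sticks:
  USB stick 1: 70 + 15 = 85
  USB stick 2: 65 + 15 + 10 = 90
  USB stick 3: 65 + 10 = 75
  USB stick 4: 55 + 30 = 85
  USB stick 5: 50 + 30 = 80
  USB stick 6: 30 = 30
That uses only 6 ≤ 7, so 7 USB sticks are enough.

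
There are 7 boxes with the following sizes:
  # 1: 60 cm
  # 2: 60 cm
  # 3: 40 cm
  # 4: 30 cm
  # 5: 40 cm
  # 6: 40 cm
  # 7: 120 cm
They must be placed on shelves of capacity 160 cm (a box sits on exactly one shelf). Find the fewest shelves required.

3

Total = 120 + 60 + 60 + 40 + 40 + 40 + 30 = 390 cm.
Lower bound: ⌈390/160⌉ = 3 shelves.
A packing using 3 shelves:
  shelf 1: 120 + 40 = 160
  shelf 2: 60 + 60 + 40 = 160
  shelf 3: 40 + 30 = 70
This matches the lower bound, so 3 is optimal.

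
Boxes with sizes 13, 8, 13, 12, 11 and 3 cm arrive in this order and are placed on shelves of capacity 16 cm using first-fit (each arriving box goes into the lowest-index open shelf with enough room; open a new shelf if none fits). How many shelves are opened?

  13 → shelf 1 (new)  [load 13/16]
  8 → shelf 2 (new)  [load 8/16]
  13 → shelf 3 (new)  [load 13/16]
  12 → shelf 4 (new)  [load 12/16]
  11 → shelf 5 (new)  [load 11/16]
  3 → shelf 1  [load 16/16]
5 shelves opened.

5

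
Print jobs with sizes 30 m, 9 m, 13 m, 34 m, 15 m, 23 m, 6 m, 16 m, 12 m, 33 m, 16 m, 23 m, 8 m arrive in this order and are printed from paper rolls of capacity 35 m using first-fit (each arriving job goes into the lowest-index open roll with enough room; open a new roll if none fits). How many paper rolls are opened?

  30 → roll 1 (new)  [load 30/35]
  9 → roll 2 (new)  [load 9/35]
  13 → roll 2  [load 22/35]
  34 → roll 3 (new)  [load 34/35]
  15 → roll 4 (new)  [load 15/35]
  23 → roll 5 (new)  [load 23/35]
  6 → roll 2  [load 28/35]
  16 → roll 4  [load 31/35]
  12 → roll 5  [load 35/35]
  33 → roll 6 (new)  [load 33/35]
  16 → roll 7 (new)  [load 16/35]
  23 → roll 8 (new)  [load 23/35]
  8 → roll 7  [load 24/35]
8 paper rolls opened.

8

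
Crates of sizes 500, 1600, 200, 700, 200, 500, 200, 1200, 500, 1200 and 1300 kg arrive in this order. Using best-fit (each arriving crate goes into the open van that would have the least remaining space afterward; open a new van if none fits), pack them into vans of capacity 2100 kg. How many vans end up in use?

5

  500 → van 1 (new)  [load 500/2100]
  1600 → van 1  [load 2100/2100]
  200 → van 2 (new)  [load 200/2100]
  700 → van 2  [load 900/2100]
  200 → van 2  [load 1100/2100]
  500 → van 2  [load 1600/2100]
  200 → van 2  [load 1800/2100]
  1200 → van 3 (new)  [load 1200/2100]
  500 → van 3  [load 1700/2100]
  1200 → van 4 (new)  [load 1200/2100]
  1300 → van 5 (new)  [load 1300/2100]
5 vans opened.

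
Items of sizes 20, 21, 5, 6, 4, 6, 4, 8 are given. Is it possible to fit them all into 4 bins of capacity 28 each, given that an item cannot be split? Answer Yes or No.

A valid assignment using 3 bins:
  bin 1: 21 + 6 = 27
  bin 2: 20 + 8 = 28
  bin 3: 6 + 5 + 4 + 4 = 19
That uses only 3 ≤ 4, so 4 bins are enough.

Yes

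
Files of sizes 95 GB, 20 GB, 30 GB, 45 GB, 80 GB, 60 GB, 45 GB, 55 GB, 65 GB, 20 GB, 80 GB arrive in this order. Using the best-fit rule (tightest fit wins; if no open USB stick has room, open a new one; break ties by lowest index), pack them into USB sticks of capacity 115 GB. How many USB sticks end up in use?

7

  95 → USB stick 1 (new)  [load 95/115]
  20 → USB stick 1  [load 115/115]
  30 → USB stick 2 (new)  [load 30/115]
  45 → USB stick 2  [load 75/115]
  80 → USB stick 3 (new)  [load 80/115]
  60 → USB stick 4 (new)  [load 60/115]
  45 → USB stick 4  [load 105/115]
  55 → USB stick 5 (new)  [load 55/115]
  65 → USB stick 6 (new)  [load 65/115]
  20 → USB stick 3  [load 100/115]
  80 → USB stick 7 (new)  [load 80/115]
7 USB sticks opened.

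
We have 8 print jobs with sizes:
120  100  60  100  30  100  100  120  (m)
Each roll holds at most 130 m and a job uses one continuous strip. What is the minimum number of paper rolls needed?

Total = 120 + 120 + 100 + 100 + 100 + 100 + 60 + 30 = 730 m.
Lower bound: ⌈730/130⌉ = 6 paper rolls.
A packing using 7 paper rolls:
  roll 1: 120 = 120
  roll 2: 120 = 120
  roll 3: 100 + 30 = 130
  roll 4: 100 = 100
  roll 5: 100 = 100
  roll 6: 100 = 100
  roll 7: 60 = 60
No arrangement into 6 paper rolls stays within capacity, so 7 is optimal.

7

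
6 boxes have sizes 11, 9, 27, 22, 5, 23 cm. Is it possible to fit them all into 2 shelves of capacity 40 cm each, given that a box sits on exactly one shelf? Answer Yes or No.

No

Total = 97 cm; ⌈97/40⌉ = 3.
At least 3 shelves are required, but only 2 are allowed.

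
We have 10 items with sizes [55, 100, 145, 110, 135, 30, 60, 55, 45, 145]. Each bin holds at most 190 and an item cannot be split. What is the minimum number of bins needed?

5

Total = 145 + 145 + 135 + 110 + 100 + 60 + 55 + 55 + 45 + 30 = 880.
Lower bound: ⌈880/190⌉ = 5 bins.
A packing using 5 bins:
  bin 1: 145 + 45 = 190
  bin 2: 145 + 30 = 175
  bin 3: 135 + 55 = 190
  bin 4: 110 + 60 = 170
  bin 5: 100 + 55 = 155
This matches the lower bound, so 5 is optimal.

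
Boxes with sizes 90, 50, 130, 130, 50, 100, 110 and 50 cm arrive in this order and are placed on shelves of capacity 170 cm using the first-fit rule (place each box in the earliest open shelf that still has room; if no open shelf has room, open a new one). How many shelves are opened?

5

  90 → shelf 1 (new)  [load 90/170]
  50 → shelf 1  [load 140/170]
  130 → shelf 2 (new)  [load 130/170]
  130 → shelf 3 (new)  [load 130/170]
  50 → shelf 4 (new)  [load 50/170]
  100 → shelf 4  [load 150/170]
  110 → shelf 5 (new)  [load 110/170]
  50 → shelf 5  [load 160/170]
5 shelves opened.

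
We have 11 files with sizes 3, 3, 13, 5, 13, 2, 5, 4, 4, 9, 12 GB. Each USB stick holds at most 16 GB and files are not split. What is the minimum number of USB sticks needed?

Total = 13 + 13 + 12 + 9 + 5 + 5 + 4 + 4 + 3 + 3 + 2 = 73 GB.
Lower bound: ⌈73/16⌉ = 5 USB sticks.
A packing using 5 USB sticks:
  USB stick 1: 13 + 3 = 16
  USB stick 2: 13 + 3 = 16
  USB stick 3: 12 + 4 = 16
  USB stick 4: 9 + 5 + 2 = 16
  USB stick 5: 5 + 4 = 9
This matches the lower bound, so 5 is optimal.

5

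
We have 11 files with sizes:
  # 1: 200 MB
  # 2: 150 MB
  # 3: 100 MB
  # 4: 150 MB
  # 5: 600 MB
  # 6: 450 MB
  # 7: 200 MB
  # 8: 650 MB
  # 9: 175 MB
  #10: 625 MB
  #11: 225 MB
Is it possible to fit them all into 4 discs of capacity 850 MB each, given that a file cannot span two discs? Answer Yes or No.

Total = 3525 MB; ⌈3525/850⌉ = 5.
At least 5 discs are required, but only 4 are allowed.

No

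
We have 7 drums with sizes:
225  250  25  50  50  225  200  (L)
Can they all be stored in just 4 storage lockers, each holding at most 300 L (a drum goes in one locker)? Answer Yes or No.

A valid assignment using 4 storage lockers:
  locker 1: 250 + 50 = 300
  locker 2: 225 + 50 + 25 = 300
  locker 3: 225 = 225
  locker 4: 200 = 200
Every load is within 300 L, so 4 storage lockers suffice.

Yes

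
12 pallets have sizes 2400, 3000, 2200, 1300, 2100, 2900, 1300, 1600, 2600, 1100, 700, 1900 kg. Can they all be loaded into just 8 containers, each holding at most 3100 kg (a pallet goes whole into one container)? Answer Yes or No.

No

Total = 23100 kg; ⌈23100/3100⌉ = 8.
The bound of 8 does not rule out 8, but exhaustive search shows no assignment into 8 containers of capacity 3100 kg exists — the minimum is 9.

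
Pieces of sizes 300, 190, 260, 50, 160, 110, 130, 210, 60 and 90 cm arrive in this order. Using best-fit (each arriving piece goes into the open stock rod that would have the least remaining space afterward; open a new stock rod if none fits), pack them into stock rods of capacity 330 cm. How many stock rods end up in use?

  300 → stock rod 1 (new)  [load 300/330]
  190 → stock rod 2 (new)  [load 190/330]
  260 → stock rod 3 (new)  [load 260/330]
  50 → stock rod 3  [load 310/330]
  160 → stock rod 4 (new)  [load 160/330]
  110 → stock rod 2  [load 300/330]
  130 → stock rod 4  [load 290/330]
  210 → stock rod 5 (new)  [load 210/330]
  60 → stock rod 5  [load 270/330]
  90 → stock rod 6 (new)  [load 90/330]
6 stock rods opened.

6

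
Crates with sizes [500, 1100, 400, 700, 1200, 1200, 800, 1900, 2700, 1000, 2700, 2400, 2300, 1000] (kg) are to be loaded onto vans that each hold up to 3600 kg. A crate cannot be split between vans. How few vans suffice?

Total = 2700 + 2700 + 2400 + 2300 + 1900 + 1200 + 1200 + 1100 + 1000 + 1000 + 800 + 700 + 500 + 400 = 19900 kg.
Lower bound: ⌈19900/3600⌉ = 6 vans.
A packing using 6 vans:
  van 1: 2700 + 800 = 3500
  van 2: 2700 + 700 = 3400
  van 3: 2400 + 1200 = 3600
  van 4: 2300 + 1200 = 3500
  van 5: 1900 + 1100 + 500 = 3500
  van 6: 1000 + 1000 + 400 = 2400
This matches the lower bound, so 6 is optimal.

6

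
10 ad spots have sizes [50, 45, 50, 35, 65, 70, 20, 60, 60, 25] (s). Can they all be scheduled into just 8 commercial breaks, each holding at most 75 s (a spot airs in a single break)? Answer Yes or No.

Yes

A valid assignment using 8 commercial breaks:
  break 1: 70 = 70
  break 2: 65 = 65
  break 3: 60 = 60
  break 4: 60 = 60
  break 5: 50 + 25 = 75
  break 6: 50 + 20 = 70
  break 7: 45 = 45
  break 8: 35 = 35
Every load is within 75 s, so 8 commercial breaks suffice.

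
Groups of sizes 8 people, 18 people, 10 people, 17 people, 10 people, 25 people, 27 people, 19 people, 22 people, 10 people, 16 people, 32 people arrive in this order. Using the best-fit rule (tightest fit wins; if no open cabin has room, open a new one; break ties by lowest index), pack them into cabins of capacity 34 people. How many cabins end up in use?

  8 → cabin 1 (new)  [load 8/34]
  18 → cabin 1  [load 26/34]
  10 → cabin 2 (new)  [load 10/34]
  17 → cabin 2  [load 27/34]
  10 → cabin 3 (new)  [load 10/34]
  25 → cabin 4 (new)  [load 25/34]
  27 → cabin 5 (new)  [load 27/34]
  19 → cabin 3  [load 29/34]
  22 → cabin 6 (new)  [load 22/34]
  10 → cabin 6  [load 32/34]
  16 → cabin 7 (new)  [load 16/34]
  32 → cabin 8 (new)  [load 32/34]
8 cabins opened.

8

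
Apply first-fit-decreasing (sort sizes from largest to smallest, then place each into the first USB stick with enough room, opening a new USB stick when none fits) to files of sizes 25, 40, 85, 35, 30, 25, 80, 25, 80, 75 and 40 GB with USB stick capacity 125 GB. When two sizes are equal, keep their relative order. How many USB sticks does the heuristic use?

5

Sorted descending: 85, 80, 80, 75, 40, 40, 35, 30, 25, 25, 25.
  85 → USB stick 1 (new)  [load 85/125]
  80 → USB stick 2 (new)  [load 80/125]
  80 → USB stick 3 (new)  [load 80/125]
  75 → USB stick 4 (new)  [load 75/125]
  40 → USB stick 1  [load 125/125]
  40 → USB stick 2  [load 120/125]
  35 → USB stick 3  [load 115/125]
  30 → USB stick 4  [load 105/125]
  25 → USB stick 5 (new)  [load 25/125]
  25 → USB stick 5  [load 50/125]
  25 → USB stick 5  [load 75/125]
5 USB sticks opened.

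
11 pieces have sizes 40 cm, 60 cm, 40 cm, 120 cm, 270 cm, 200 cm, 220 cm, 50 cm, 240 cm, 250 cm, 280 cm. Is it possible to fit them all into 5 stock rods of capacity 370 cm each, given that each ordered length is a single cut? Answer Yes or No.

Total = 1770 cm; ⌈1770/370⌉ = 5.
6 pieces each exceed half the capacity and cannot share a stock rod, forcing at least 6 stock rods.
At least 6 stock rods are required, but only 5 are allowed.

No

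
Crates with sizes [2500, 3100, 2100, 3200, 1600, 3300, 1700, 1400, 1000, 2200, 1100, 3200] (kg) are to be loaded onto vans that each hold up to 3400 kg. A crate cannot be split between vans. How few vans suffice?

9

Total = 3300 + 3200 + 3200 + 3100 + 2500 + 2200 + 2100 + 1700 + 1600 + 1400 + 1100 + 1000 = 26400 kg.
Lower bound: ⌈26400/3400⌉ = 8 vans.
A packing using 9 vans:
  van 1: 3300 = 3300
  van 2: 3200 = 3200
  van 3: 3200 = 3200
  van 4: 3100 = 3100
  van 5: 2500 = 2500
  van 6: 2200 + 1100 = 3300
  van 7: 2100 + 1000 = 3100
  van 8: 1700 + 1600 = 3300
  van 9: 1400 = 1400
No arrangement into 8 vans stays within capacity, so 9 is optimal.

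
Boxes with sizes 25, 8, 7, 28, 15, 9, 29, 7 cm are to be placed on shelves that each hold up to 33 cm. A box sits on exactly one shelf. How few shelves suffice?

5

Total = 29 + 28 + 25 + 15 + 9 + 8 + 7 + 7 = 128 cm.
Lower bound: ⌈128/33⌉ = 4 shelves.
A packing using 5 shelves:
  shelf 1: 29 = 29
  shelf 2: 28 = 28
  shelf 3: 25 + 8 = 33
  shelf 4: 15 + 9 + 7 = 31
  shelf 5: 7 = 7
No arrangement into 4 shelves stays within capacity, so 5 is optimal.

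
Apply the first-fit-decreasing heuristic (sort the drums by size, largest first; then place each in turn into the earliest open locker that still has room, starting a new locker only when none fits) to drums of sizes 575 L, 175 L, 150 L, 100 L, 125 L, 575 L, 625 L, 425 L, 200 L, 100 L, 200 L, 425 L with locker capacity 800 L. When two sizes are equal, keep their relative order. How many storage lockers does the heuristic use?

5

Sorted descending: 625, 575, 575, 425, 425, 200, 200, 175, 150, 125, 100, 100.
  625 → locker 1 (new)  [load 625/800]
  575 → locker 2 (new)  [load 575/800]
  575 → locker 3 (new)  [load 575/800]
  425 → locker 4 (new)  [load 425/800]
  425 → locker 5 (new)  [load 425/800]
  200 → locker 2  [load 775/800]
  200 → locker 3  [load 775/800]
  175 → locker 1  [load 800/800]
  150 → locker 4  [load 575/800]
  125 → locker 4  [load 700/800]
  100 → locker 4  [load 800/800]
  100 → locker 5  [load 525/800]
5 storage lockers opened.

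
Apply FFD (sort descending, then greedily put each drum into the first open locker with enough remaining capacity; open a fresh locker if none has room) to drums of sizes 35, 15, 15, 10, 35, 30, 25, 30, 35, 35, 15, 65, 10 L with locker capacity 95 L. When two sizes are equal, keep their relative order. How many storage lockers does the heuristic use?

4

Sorted descending: 65, 35, 35, 35, 35, 30, 30, 25, 15, 15, 15, 10, 10.
  65 → locker 1 (new)  [load 65/95]
  35 → locker 2 (new)  [load 35/95]
  35 → locker 2  [load 70/95]
  35 → locker 3 (new)  [load 35/95]
  35 → locker 3  [load 70/95]
  30 → locker 1  [load 95/95]
  30 → locker 4 (new)  [load 30/95]
  25 → locker 2  [load 95/95]
  15 → locker 3  [load 85/95]
  15 → locker 4  [load 45/95]
  15 → locker 4  [load 60/95]
  10 → locker 3  [load 95/95]
  10 → locker 4  [load 70/95]
4 storage lockers opened.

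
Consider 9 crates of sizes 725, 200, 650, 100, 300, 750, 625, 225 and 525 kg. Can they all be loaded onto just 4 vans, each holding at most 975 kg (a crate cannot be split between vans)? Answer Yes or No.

Total = 4100 kg; ⌈4100/975⌉ = 5.
At least 5 vans are required, but only 4 are allowed.

No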